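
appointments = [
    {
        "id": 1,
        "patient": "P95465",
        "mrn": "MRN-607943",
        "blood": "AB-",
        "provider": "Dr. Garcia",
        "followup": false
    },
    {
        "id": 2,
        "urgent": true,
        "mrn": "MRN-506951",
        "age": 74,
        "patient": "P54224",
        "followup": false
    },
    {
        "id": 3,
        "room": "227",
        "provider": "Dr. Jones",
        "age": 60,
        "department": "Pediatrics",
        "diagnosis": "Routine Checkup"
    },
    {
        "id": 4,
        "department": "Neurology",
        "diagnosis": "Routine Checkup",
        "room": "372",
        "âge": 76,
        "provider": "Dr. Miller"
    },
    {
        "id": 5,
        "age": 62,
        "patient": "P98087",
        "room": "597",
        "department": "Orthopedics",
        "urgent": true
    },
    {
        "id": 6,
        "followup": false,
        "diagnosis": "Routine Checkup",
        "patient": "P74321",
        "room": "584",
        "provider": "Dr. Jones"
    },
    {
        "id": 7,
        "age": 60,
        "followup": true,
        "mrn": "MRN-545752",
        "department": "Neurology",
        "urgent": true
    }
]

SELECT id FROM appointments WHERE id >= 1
[1, 2, 3, 4, 5, 6, 7]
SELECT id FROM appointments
[1, 2, 3, 4, 5, 6, 7]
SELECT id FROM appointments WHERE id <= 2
[1, 2]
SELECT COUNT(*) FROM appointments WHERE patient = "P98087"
1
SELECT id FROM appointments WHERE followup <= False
[1, 2, 6]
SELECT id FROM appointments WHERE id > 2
[3, 4, 5, 6, 7]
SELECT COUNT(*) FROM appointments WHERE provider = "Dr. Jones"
2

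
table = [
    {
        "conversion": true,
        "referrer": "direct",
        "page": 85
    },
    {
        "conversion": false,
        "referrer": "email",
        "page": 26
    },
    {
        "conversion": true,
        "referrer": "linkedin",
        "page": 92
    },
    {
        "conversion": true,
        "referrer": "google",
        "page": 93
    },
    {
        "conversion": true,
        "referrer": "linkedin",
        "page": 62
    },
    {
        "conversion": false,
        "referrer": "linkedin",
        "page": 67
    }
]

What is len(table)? 6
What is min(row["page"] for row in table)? 26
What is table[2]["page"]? 92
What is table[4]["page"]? 62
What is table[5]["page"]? 67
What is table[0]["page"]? 85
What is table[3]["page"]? 93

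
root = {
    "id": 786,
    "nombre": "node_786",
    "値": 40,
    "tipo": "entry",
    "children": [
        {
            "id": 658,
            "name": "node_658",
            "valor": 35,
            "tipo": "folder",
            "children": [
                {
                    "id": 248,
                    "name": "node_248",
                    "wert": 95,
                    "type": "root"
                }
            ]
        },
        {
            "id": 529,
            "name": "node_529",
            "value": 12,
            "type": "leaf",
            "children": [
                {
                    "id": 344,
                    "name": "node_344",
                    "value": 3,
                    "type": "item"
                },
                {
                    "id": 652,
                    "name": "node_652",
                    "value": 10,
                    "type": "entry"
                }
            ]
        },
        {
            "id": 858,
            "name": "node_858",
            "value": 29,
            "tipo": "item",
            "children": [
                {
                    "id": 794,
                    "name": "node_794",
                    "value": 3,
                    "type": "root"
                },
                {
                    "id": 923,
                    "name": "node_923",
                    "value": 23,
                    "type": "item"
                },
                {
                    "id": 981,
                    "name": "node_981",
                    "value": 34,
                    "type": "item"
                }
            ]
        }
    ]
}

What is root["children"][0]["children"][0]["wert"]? 95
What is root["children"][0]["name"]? "node_658"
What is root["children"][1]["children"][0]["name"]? "node_344"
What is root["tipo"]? "entry"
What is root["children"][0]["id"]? 658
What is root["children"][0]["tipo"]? "folder"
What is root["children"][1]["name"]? "node_529"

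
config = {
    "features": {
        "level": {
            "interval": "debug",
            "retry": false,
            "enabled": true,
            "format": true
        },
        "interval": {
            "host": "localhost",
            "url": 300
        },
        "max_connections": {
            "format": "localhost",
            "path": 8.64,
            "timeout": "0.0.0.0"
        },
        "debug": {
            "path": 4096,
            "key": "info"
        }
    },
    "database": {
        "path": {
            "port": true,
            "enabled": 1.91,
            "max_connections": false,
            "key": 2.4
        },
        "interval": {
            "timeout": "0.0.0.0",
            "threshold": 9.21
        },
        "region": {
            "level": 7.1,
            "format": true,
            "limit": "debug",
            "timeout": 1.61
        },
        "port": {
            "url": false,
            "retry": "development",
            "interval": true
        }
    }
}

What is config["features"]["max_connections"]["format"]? "localhost"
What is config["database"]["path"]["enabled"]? 1.91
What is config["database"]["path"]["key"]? 2.4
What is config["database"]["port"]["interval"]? True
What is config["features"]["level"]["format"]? True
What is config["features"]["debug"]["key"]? "info"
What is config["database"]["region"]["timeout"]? 1.61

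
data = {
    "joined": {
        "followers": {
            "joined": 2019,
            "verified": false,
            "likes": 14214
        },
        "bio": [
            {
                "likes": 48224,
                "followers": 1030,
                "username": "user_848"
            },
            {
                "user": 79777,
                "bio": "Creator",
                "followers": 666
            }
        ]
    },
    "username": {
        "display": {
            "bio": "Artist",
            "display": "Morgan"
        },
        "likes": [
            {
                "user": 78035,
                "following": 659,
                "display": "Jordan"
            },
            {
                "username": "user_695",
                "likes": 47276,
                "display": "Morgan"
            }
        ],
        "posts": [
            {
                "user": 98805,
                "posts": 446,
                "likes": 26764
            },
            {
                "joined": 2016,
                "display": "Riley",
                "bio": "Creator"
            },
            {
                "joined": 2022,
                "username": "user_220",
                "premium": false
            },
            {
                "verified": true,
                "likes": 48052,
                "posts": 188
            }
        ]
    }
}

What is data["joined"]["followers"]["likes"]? 14214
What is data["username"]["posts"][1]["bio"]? "Creator"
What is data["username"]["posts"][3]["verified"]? True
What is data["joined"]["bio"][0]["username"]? "user_848"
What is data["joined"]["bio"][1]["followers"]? 666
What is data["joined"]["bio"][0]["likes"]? 48224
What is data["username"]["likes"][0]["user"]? 78035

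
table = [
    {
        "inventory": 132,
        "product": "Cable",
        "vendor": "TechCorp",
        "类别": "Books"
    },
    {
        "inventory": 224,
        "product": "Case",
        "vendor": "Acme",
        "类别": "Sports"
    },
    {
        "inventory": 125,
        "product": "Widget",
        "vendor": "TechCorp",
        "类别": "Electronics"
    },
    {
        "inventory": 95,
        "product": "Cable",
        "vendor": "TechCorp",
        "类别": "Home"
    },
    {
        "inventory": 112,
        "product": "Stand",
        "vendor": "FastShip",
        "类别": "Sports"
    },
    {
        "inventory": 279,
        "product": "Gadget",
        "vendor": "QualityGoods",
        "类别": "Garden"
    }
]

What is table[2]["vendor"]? "TechCorp"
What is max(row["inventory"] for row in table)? 279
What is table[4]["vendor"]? "FastShip"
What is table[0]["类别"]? "Books"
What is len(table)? 6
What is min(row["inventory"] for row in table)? 95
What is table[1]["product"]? "Case"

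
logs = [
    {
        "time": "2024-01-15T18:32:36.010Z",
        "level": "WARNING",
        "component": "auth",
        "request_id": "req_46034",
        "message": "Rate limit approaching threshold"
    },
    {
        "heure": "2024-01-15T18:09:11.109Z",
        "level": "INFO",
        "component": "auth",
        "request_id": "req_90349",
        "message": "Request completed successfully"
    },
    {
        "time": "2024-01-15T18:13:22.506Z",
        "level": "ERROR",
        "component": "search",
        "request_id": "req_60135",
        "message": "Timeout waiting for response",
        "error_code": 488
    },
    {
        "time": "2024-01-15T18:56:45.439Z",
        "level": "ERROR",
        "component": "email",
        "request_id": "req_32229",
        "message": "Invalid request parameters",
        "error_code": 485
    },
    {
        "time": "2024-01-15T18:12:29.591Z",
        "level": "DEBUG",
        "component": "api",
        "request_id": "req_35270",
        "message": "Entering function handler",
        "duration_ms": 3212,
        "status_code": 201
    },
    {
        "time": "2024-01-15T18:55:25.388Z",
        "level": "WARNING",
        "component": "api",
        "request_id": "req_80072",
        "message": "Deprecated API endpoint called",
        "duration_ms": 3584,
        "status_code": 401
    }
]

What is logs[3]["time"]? "2024-01-15T18:56:45.439Z"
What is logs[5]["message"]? "Deprecated API endpoint called"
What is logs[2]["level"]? "ERROR"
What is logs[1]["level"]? "INFO"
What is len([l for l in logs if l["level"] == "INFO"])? 1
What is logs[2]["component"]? "search"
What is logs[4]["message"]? "Entering function handler"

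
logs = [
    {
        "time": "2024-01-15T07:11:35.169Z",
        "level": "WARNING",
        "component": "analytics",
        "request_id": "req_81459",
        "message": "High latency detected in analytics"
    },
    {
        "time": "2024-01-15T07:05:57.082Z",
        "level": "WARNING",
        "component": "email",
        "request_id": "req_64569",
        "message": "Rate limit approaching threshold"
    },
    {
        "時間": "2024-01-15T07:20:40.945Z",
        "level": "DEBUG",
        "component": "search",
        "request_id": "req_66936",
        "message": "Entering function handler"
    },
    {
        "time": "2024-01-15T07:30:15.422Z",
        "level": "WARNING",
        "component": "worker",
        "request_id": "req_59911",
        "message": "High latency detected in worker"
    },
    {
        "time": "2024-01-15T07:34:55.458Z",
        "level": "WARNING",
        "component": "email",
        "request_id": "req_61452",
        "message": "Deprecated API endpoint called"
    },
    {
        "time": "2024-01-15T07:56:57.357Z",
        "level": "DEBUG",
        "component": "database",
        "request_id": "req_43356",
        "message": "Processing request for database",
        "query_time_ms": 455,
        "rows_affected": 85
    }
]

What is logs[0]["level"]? "WARNING"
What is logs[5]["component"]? "database"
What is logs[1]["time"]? "2024-01-15T07:05:57.082Z"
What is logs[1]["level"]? "WARNING"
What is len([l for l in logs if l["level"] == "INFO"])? 0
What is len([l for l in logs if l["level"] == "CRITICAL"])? 0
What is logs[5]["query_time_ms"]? 455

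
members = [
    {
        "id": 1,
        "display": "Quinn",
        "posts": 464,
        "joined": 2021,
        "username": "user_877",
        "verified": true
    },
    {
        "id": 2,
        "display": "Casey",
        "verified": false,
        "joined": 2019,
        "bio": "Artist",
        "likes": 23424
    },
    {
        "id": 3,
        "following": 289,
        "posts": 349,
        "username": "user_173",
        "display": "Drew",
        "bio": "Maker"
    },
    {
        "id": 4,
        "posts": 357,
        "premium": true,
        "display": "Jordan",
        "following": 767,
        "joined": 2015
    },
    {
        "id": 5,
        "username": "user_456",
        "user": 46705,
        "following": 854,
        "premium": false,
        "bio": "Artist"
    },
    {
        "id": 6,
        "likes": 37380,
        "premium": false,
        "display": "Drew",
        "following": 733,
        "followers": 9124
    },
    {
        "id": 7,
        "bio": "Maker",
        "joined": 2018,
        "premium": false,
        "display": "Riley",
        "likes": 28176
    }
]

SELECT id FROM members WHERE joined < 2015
[]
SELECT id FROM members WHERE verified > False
[1]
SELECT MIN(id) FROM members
1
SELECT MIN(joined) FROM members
2015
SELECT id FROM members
[1, 2, 3, 4, 5, 6, 7]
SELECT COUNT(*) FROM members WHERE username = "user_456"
1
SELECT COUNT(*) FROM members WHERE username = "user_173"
1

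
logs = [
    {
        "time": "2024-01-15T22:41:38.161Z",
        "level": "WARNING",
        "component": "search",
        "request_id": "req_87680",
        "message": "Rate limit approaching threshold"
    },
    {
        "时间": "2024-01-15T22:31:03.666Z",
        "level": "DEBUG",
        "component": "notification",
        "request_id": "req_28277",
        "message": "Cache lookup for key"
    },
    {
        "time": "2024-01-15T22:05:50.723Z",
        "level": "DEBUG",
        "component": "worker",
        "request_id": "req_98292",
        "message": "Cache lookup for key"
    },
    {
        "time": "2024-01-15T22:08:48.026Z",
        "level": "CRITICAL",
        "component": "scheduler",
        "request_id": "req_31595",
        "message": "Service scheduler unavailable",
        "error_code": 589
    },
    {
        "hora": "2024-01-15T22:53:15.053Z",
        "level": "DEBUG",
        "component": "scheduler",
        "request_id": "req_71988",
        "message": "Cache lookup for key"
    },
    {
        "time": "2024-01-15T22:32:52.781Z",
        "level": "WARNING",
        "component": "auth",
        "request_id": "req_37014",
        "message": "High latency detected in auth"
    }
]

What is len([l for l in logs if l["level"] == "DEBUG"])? 3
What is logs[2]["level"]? "DEBUG"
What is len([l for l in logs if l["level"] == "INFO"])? 0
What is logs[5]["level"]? "WARNING"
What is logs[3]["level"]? "CRITICAL"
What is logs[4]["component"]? "scheduler"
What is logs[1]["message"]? "Cache lookup for key"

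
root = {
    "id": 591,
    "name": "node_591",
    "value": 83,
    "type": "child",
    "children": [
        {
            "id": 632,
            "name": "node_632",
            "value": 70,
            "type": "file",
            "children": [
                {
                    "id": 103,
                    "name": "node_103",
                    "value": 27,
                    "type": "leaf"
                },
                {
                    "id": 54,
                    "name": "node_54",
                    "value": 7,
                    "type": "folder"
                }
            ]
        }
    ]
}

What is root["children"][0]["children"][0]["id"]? 103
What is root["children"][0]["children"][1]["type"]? "folder"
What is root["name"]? "node_591"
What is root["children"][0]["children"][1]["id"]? 54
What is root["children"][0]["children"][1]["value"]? 7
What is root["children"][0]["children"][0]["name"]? "node_103"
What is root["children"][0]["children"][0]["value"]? 27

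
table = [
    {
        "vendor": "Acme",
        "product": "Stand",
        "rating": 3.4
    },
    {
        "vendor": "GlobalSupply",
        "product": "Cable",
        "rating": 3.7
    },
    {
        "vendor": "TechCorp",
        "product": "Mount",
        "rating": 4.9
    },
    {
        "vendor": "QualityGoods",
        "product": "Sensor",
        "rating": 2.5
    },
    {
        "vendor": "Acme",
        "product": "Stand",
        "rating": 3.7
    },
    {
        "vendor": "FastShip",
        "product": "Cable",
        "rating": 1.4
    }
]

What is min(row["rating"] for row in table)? 1.4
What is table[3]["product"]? "Sensor"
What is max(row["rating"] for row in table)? 4.9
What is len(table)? 6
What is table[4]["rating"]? 3.7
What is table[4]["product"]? "Stand"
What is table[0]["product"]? "Stand"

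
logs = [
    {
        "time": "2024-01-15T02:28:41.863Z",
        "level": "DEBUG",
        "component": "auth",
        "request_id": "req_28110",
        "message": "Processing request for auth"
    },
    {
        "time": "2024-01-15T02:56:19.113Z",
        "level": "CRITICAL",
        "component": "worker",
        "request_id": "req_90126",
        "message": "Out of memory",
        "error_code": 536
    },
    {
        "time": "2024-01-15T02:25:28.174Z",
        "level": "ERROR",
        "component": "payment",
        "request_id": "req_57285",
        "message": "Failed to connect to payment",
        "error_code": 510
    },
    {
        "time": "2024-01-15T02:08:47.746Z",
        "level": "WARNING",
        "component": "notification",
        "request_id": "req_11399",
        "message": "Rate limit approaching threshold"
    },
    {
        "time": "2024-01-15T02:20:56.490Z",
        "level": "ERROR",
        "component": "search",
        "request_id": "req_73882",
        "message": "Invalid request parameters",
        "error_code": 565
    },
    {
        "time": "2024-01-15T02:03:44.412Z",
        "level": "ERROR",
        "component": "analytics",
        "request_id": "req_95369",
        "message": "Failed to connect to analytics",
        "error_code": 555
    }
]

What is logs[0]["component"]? "auth"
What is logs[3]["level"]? "WARNING"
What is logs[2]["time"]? "2024-01-15T02:25:28.174Z"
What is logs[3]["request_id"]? "req_11399"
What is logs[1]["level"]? "CRITICAL"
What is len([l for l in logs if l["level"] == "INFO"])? 0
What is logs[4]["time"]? "2024-01-15T02:20:56.490Z"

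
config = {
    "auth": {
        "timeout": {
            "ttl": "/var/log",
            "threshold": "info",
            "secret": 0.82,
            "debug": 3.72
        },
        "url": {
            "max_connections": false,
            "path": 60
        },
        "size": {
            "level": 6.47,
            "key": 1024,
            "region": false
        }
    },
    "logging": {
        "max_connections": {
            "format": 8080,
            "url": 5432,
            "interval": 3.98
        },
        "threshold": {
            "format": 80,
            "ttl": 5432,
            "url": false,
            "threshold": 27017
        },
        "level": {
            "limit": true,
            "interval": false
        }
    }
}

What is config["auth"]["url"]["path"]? 60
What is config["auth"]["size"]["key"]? 1024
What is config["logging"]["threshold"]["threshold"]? 27017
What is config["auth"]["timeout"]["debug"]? 3.72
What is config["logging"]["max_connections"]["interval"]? 3.98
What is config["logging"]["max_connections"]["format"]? 8080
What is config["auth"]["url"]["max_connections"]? False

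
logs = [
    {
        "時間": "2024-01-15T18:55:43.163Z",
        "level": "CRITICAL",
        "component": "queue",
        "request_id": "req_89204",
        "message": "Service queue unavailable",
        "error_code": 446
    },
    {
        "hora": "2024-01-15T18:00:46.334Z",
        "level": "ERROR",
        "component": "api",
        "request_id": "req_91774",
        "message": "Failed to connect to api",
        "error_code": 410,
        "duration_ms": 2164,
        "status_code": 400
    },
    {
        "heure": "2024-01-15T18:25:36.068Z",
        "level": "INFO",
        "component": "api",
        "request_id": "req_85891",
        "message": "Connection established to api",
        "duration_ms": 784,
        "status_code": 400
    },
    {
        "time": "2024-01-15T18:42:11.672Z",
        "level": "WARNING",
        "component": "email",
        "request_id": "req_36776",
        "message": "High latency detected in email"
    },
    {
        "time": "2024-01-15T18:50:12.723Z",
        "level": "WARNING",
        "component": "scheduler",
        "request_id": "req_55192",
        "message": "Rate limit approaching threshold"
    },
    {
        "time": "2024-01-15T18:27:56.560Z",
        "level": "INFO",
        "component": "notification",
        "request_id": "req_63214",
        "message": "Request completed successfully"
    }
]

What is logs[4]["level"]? "WARNING"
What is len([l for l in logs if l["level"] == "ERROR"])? 1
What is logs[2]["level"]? "INFO"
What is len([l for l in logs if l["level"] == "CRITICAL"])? 1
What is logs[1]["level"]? "ERROR"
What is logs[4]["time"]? "2024-01-15T18:50:12.723Z"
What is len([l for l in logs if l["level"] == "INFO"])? 2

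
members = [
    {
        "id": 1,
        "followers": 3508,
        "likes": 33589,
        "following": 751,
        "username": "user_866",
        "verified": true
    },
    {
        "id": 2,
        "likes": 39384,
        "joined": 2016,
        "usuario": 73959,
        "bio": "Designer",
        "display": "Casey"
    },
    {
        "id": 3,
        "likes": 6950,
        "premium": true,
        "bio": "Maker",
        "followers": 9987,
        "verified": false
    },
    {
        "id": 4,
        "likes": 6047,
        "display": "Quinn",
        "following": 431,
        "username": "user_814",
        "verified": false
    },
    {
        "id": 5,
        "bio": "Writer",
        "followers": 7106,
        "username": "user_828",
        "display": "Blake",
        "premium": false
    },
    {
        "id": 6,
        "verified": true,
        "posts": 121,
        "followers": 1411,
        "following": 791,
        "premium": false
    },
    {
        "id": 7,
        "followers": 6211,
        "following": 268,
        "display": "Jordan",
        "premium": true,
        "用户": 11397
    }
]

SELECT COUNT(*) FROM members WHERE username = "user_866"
1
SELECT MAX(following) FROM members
791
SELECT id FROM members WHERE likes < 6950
[4]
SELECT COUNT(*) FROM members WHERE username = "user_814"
1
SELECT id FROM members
[1, 2, 3, 4, 5, 6, 7]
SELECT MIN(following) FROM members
268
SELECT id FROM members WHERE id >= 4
[4, 5, 6, 7]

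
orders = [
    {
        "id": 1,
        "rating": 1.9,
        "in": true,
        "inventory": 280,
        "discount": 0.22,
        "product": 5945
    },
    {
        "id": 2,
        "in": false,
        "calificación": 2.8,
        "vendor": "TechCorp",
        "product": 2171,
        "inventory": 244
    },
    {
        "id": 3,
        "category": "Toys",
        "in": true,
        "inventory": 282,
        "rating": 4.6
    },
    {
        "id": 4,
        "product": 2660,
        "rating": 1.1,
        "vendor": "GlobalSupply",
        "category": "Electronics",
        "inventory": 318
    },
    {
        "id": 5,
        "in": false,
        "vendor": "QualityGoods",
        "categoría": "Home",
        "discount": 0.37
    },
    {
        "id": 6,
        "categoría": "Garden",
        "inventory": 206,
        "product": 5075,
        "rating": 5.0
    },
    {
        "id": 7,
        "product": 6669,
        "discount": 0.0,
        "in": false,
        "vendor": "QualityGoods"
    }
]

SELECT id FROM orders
[1, 2, 3, 4, 5, 6, 7]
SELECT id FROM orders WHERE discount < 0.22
[7]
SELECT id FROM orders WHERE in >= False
[1, 2, 3, 5, 7]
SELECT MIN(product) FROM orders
2171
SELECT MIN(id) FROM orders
1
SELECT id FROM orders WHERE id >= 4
[4, 5, 6, 7]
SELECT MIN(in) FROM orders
False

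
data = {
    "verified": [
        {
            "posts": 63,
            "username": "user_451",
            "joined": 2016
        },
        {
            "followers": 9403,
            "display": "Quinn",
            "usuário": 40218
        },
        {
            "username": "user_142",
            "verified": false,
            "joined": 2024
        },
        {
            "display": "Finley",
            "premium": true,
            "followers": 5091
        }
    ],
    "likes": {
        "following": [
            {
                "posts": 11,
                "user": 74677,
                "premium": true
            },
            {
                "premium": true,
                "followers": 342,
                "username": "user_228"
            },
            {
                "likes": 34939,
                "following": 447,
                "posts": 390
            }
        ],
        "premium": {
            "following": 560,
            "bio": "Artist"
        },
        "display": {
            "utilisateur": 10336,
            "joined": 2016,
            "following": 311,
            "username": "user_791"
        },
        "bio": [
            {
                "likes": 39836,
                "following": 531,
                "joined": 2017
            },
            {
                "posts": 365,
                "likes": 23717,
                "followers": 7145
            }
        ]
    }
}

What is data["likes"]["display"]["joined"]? 2016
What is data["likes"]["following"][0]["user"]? 74677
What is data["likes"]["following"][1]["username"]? "user_228"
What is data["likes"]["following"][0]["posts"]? 11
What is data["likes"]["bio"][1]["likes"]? 23717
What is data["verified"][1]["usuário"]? 40218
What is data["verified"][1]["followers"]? 9403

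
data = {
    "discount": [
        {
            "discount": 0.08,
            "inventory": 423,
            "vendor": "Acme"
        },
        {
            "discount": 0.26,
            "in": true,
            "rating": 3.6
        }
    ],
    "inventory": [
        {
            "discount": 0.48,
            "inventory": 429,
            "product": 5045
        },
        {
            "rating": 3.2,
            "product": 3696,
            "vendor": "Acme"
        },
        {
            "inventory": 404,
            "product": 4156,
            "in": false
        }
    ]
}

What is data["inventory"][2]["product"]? 4156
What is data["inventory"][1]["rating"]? 3.2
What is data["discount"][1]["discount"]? 0.26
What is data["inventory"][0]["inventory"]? 429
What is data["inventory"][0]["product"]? 5045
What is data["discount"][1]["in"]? True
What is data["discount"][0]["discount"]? 0.08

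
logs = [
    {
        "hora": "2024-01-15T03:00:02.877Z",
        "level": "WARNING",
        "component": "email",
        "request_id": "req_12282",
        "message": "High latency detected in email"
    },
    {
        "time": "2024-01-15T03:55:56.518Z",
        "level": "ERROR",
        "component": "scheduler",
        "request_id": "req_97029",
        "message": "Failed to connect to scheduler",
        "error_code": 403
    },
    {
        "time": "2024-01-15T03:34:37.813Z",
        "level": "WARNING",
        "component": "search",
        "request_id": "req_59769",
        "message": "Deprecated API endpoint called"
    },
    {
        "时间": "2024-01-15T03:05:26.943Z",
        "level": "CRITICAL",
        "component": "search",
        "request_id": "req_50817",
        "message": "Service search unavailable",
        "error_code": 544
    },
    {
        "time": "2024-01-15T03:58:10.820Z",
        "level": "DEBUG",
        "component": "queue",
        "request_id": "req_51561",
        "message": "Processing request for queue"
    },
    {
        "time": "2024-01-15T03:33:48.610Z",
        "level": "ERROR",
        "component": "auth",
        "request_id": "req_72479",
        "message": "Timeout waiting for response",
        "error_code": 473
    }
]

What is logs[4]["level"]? "DEBUG"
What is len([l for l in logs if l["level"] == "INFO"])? 0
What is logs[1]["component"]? "scheduler"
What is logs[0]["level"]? "WARNING"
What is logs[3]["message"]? "Service search unavailable"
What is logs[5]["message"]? "Timeout waiting for response"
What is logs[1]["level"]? "ERROR"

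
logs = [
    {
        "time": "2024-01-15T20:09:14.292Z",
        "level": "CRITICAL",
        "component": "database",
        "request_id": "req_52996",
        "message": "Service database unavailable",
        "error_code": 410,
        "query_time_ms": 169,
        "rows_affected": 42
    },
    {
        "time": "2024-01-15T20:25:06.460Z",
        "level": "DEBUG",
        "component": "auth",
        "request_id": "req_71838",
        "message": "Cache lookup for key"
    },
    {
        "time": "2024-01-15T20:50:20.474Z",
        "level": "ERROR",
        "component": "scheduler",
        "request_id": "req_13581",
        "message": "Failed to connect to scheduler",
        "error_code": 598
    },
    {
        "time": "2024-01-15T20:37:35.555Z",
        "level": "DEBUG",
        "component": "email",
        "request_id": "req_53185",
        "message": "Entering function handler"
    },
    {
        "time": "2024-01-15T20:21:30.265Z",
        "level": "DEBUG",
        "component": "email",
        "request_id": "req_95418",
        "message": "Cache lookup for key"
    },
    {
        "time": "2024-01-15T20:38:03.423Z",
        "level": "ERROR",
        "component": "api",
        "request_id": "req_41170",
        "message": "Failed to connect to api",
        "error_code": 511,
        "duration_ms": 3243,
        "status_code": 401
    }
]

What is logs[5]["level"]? "ERROR"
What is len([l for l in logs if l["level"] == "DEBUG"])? 3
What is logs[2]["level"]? "ERROR"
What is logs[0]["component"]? "database"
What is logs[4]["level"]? "DEBUG"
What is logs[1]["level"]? "DEBUG"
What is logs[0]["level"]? "CRITICAL"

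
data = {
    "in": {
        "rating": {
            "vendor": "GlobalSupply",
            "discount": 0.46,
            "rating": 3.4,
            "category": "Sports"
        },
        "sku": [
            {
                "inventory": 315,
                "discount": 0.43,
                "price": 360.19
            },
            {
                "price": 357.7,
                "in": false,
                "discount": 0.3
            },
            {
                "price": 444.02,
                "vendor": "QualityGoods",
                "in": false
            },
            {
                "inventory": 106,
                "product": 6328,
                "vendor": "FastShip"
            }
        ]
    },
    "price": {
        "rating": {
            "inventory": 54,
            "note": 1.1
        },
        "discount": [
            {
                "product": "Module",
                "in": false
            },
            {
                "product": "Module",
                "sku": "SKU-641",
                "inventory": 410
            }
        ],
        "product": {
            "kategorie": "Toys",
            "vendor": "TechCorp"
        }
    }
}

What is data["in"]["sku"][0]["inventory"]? 315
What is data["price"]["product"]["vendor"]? "TechCorp"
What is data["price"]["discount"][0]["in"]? False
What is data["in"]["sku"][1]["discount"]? 0.3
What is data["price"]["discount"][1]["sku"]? "SKU-641"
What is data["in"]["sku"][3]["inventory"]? 106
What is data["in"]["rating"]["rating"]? 3.4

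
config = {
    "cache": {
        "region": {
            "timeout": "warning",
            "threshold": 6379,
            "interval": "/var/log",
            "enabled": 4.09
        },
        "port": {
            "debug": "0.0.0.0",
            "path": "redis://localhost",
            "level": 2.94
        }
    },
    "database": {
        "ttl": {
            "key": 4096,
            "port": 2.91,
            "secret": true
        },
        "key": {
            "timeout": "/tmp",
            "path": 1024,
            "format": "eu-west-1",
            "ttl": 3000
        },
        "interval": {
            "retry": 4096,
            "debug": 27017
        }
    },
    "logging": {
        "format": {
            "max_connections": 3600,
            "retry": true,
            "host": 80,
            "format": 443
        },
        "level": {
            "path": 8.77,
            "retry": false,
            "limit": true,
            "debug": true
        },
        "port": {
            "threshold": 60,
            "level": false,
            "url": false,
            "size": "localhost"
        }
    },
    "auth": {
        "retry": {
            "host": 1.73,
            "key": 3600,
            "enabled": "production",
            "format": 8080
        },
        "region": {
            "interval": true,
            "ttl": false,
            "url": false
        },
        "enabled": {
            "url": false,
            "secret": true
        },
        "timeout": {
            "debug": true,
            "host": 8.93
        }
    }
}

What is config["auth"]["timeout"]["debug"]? True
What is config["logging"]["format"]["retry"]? True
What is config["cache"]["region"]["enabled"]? 4.09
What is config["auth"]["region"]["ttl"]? False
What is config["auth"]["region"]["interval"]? True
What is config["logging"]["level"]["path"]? 8.77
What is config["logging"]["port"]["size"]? "localhost"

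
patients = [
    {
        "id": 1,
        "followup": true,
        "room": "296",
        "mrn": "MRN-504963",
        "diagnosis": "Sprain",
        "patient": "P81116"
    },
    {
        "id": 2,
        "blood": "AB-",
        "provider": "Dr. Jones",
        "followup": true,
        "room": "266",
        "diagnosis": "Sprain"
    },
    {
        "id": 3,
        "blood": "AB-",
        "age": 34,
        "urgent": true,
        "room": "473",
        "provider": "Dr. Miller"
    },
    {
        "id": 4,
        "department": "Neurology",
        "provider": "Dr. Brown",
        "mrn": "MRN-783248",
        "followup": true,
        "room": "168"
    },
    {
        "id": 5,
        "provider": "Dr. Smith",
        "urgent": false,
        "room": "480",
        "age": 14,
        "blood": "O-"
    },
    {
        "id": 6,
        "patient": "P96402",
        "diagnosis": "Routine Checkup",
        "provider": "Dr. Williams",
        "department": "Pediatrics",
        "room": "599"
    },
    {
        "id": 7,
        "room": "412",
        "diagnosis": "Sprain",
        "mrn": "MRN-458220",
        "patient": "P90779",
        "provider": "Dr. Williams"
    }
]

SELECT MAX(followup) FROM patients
True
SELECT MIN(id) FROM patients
1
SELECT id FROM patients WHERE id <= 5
[1, 2, 3, 4, 5]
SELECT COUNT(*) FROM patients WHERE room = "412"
1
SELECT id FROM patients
[1, 2, 3, 4, 5, 6, 7]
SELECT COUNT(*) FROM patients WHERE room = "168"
1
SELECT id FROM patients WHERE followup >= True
[1, 2, 4]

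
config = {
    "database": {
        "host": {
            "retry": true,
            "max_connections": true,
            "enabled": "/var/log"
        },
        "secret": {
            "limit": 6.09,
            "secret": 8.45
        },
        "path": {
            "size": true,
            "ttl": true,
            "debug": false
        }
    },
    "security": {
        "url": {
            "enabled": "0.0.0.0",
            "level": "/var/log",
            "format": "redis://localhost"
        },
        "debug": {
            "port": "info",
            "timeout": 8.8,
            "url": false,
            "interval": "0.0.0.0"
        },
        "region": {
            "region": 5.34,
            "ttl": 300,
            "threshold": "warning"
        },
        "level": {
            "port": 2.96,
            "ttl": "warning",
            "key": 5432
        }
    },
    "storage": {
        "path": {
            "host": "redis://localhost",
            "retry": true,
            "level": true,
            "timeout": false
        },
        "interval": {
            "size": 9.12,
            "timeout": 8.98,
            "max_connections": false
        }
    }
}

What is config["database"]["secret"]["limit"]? 6.09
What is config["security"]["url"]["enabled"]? "0.0.0.0"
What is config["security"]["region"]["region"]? 5.34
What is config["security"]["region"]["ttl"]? 300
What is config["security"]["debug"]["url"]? False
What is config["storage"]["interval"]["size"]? 9.12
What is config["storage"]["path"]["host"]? "redis://localhost"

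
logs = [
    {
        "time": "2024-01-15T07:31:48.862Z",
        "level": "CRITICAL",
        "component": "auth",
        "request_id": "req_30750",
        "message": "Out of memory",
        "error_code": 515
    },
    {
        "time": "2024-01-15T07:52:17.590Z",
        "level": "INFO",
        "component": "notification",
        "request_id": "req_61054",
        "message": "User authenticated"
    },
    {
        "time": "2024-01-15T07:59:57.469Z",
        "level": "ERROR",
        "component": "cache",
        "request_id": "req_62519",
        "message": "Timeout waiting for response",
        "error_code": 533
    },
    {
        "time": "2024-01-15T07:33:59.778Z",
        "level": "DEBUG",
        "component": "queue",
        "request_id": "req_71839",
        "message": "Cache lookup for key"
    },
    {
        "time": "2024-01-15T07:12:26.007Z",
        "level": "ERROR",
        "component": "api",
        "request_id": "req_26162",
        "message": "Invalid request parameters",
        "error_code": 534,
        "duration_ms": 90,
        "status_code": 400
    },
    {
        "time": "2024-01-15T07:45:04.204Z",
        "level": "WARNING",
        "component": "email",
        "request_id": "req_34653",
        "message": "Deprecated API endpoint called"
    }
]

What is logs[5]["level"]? "WARNING"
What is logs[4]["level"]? "ERROR"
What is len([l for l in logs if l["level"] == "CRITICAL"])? 1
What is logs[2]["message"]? "Timeout waiting for response"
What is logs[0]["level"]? "CRITICAL"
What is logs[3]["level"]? "DEBUG"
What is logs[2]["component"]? "cache"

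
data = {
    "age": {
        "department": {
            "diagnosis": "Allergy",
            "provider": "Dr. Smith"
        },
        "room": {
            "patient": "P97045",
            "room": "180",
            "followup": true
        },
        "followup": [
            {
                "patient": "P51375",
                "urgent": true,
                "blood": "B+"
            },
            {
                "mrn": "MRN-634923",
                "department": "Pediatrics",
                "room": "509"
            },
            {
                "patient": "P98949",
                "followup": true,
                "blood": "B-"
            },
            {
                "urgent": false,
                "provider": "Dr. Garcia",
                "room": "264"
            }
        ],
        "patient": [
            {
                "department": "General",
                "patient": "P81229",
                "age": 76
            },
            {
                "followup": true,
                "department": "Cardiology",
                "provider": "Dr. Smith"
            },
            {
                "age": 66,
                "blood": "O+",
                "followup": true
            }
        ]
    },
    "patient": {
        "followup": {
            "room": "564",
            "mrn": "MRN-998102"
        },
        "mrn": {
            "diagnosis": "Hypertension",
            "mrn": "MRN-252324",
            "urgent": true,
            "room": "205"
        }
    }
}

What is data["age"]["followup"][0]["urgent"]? True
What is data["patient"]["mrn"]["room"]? "205"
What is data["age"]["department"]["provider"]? "Dr. Smith"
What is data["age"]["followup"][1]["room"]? "509"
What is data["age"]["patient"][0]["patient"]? "P81229"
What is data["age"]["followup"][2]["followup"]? True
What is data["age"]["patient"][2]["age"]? 66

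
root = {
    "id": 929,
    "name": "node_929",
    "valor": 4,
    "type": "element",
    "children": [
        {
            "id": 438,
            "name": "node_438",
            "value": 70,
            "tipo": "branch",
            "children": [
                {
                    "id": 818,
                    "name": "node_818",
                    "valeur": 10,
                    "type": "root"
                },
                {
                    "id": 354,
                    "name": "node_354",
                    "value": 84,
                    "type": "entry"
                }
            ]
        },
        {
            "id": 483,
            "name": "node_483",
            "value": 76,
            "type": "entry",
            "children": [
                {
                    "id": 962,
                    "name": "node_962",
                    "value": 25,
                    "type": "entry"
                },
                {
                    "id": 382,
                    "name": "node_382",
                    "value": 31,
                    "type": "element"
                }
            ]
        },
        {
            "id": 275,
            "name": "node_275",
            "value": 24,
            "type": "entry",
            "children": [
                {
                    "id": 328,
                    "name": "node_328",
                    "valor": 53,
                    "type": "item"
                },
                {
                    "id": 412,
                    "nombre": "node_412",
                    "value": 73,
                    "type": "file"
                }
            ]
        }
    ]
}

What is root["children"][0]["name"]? "node_438"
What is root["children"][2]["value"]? 24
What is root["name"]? "node_929"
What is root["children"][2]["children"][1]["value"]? 73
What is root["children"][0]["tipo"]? "branch"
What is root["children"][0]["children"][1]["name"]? "node_354"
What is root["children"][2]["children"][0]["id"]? 328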